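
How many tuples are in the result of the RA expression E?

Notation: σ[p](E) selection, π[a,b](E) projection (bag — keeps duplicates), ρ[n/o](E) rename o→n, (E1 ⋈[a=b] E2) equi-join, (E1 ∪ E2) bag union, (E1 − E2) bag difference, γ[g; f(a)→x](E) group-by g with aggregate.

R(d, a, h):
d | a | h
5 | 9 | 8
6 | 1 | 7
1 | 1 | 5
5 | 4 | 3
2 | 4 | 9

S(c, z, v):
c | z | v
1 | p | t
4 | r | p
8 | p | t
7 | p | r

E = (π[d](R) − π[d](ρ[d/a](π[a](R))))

Per-node cardinality:
  R → 5
  π[d](R) → 5
  R → 5
  π[a](R) → 5
  ρ[d/a](π[a](R)) → 5
  π[d](ρ[d/a](π[a](R))) → 5
  (π[d](R) − π[d](ρ[d/a](π[a](R)))) → 4

|E| = 4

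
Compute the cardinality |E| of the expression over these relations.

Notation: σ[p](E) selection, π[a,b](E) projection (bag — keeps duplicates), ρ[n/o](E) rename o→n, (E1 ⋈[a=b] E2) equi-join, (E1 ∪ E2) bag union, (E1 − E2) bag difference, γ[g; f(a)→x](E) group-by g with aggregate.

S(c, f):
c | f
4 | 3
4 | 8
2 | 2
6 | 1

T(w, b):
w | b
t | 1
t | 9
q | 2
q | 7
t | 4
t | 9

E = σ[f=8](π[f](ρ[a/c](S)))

Per-node cardinality:
  S → 4
  ρ[a/c](S) → 4
  π[f](ρ[a/c](S)) → 4
  σ[f=8](π[f](ρ[a/c](S))) → 1

|E| = 1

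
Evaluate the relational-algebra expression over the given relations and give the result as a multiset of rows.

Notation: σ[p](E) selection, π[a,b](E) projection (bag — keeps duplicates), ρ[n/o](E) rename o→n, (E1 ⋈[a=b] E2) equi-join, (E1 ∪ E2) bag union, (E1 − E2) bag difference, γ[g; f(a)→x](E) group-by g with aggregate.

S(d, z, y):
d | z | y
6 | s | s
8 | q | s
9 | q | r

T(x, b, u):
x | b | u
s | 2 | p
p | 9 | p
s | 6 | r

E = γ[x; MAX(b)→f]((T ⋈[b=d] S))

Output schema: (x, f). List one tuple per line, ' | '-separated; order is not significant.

Subexpression sizes:
  T → 3
  S → 3
  (T ⋈[b=d] S) → 2
  γ[x; MAX(b)→f]((T ⋈[b=d] S)) → 2

== RESULT ==
x | f
p | 9
s | 6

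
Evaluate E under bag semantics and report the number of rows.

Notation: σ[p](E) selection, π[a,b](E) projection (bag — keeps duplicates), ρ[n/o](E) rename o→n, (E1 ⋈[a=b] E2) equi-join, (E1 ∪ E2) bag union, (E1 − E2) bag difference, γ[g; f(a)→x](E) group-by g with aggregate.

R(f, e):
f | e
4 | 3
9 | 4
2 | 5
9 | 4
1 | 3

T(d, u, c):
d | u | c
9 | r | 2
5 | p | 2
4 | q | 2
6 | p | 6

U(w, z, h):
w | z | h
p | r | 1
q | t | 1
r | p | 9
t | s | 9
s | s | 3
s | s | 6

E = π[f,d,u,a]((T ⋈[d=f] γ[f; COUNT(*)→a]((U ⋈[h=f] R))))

Per-node cardinality:
  T → 4
  U → 6
  R → 5
  (U ⋈[h=f] R) → 6
  γ[f; COUNT(*)→a]((U ⋈[h=f] R)) → 2
  (T ⋈[d=f] γ[f; COUNT(*)→a]((U ⋈[h=f] R))) → 1
  π[f,d,u,a]((T ⋈[d=f] γ[f; COUNT(*)→a]((U ⋈[h=f] R)))) → 1

|E| = 1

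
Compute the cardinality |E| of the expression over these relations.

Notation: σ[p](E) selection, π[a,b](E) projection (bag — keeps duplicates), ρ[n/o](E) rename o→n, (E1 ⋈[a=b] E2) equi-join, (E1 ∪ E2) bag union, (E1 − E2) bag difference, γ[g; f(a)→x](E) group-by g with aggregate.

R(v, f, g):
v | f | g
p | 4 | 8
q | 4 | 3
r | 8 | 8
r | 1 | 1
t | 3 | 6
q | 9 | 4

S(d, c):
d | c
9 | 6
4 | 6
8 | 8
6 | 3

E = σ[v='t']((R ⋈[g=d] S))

Row counts bottom-up:
  R → 6
  S → 4
  (R ⋈[g=d] S) → 4
  σ[v='t']((R ⋈[g=d] S)) → 1

|E| = 1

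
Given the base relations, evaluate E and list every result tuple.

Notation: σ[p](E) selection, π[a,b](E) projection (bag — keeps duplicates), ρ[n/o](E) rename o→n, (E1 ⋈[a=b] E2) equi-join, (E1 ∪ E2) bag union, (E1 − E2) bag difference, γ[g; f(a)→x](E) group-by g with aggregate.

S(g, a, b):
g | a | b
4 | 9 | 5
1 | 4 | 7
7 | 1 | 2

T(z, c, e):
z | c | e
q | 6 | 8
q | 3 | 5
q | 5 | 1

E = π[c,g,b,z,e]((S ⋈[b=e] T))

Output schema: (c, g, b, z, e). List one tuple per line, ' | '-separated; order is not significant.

Per-node cardinality:
  S → 3
  T → 3
  (S ⋈[b=e] T) → 1
  π[c,g,b,z,e]((S ⋈[b=e] T)) → 1

== RESULT ==
c | g | b | z | e
3 | 4 | 5 | q | 5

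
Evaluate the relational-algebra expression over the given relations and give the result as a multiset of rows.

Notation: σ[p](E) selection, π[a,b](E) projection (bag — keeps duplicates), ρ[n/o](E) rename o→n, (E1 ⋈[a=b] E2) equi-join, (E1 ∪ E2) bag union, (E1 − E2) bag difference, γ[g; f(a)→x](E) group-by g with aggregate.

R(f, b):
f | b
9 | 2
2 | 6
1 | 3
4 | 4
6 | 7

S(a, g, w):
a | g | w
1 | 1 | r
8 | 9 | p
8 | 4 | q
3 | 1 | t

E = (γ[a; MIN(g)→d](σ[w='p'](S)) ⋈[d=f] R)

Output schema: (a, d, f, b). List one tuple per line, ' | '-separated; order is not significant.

Subexpression sizes:
  S → 4
  σ[w='p'](S) → 1
  γ[a; MIN(g)→d](σ[w='p'](S)) → 1
  R → 5
  (γ[a; MIN(g)→d](σ[w='p'](S)) ⋈[d=f] R) → 1

== RESULT ==
a | d | f | b
8 | 9 | 9 | 2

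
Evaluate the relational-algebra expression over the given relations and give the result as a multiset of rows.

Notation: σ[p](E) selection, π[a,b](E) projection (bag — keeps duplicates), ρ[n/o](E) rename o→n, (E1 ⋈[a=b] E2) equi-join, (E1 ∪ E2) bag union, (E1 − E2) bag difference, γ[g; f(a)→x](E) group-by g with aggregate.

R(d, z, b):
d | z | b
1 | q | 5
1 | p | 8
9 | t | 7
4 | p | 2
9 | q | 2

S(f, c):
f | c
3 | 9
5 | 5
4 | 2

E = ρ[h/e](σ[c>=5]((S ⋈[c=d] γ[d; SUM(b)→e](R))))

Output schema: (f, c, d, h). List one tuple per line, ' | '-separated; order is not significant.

Subexpression sizes:
  S → 3
  R → 5
  γ[d; SUM(b)→e](R) → 3
  (S ⋈[c=d] γ[d; SUM(b)→e](R)) → 1
  σ[c>=5]((S ⋈[c=d] γ[d; SUM(b)→e](R))) → 1
  ρ[h/e](σ[c>=5]((S ⋈[c=d] γ[d; SUM(b)→e](R)))) → 1

== RESULT ==
f | c | d | h
3 | 9 | 9 | 9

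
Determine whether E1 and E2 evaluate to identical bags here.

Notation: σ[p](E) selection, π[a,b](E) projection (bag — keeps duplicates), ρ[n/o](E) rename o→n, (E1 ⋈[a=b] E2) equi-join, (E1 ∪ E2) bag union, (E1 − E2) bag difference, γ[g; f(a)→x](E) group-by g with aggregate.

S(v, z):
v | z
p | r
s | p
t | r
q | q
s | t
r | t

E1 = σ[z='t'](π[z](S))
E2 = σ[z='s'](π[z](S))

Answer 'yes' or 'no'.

E1 stepwise |·|:
  S → 6
  π[z](S) → 6
  σ[z='t'](π[z](S)) → 2
E2 stepwise |·|:
  S → 6
  π[z](S) → 6
  σ[z='s'](π[z](S)) → 0

E1 result:
z
t
t
E2 result:
z
(0 rows)
Witness: ('t',) appears 2× in E1 but 0× in E2.

no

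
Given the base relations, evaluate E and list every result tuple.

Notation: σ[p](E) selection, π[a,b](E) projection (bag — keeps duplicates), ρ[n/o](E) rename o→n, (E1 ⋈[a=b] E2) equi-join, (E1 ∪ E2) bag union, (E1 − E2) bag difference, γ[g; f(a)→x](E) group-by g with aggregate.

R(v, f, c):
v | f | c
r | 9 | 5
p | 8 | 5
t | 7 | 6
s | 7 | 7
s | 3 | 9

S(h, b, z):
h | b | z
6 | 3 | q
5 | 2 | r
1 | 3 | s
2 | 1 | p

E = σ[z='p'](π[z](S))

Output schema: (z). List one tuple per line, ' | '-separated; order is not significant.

Per-node cardinality:
  S → 4
  π[z](S) → 4
  σ[z='p'](π[z](S)) → 1

== RESULT ==
z
p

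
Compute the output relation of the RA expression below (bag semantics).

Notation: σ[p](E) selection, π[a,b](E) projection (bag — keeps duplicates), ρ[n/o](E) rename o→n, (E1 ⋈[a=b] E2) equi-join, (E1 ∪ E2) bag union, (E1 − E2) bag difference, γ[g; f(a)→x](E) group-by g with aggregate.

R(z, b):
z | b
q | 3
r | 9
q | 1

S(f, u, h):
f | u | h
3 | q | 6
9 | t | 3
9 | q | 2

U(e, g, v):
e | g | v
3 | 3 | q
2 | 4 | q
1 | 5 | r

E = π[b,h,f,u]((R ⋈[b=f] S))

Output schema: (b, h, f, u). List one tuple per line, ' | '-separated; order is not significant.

Per-node cardinality:
  R → 3
  S → 3
  (R ⋈[b=f] S) → 3
  π[b,h,f,u]((R ⋈[b=f] S)) → 3

== RESULT ==
b | h | f | u
3 | 6 | 3 | q
9 | 2 | 9 | q
9 | 3 | 9 | t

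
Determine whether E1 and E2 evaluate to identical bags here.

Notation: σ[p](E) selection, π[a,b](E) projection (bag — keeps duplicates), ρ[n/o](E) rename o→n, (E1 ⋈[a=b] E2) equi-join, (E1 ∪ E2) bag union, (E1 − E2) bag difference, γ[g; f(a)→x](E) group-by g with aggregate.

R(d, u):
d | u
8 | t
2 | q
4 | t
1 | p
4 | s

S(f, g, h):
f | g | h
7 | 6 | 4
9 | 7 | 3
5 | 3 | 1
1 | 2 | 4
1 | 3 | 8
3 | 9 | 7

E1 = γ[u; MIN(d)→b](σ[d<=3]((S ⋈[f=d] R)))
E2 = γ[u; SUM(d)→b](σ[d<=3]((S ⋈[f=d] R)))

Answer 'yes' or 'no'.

E1 stepwise |·|:
  S → 6
  R → 5
  (S ⋈[f=d] R) → 2
  σ[d<=3]((S ⋈[f=d] R)) → 2
  γ[u; MIN(d)→b](σ[d<=3]((S ⋈[f=d] R))) → 1
E2 stepwise |·|:
  S → 6
  R → 5
  (S ⋈[f=d] R) → 2
  σ[d<=3]((S ⋈[f=d] R)) → 2
  γ[u; SUM(d)→b](σ[d<=3]((S ⋈[f=d] R))) → 1

E1 result:
u | b
p | 1
E2 result:
u | b
p | 2
Witness: ('p', 1) appears 1× in E1 but 0× in E2.

no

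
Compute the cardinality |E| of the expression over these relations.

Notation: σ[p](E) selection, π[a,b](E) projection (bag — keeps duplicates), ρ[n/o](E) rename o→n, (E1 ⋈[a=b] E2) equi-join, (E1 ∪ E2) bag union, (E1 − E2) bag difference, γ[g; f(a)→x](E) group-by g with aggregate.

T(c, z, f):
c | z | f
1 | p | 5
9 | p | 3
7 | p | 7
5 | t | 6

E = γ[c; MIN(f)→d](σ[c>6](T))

Per-node cardinality:
  T → 4
  σ[c>6](T) → 2
  γ[c; MIN(f)→d](σ[c>6](T)) → 2

|E| = 2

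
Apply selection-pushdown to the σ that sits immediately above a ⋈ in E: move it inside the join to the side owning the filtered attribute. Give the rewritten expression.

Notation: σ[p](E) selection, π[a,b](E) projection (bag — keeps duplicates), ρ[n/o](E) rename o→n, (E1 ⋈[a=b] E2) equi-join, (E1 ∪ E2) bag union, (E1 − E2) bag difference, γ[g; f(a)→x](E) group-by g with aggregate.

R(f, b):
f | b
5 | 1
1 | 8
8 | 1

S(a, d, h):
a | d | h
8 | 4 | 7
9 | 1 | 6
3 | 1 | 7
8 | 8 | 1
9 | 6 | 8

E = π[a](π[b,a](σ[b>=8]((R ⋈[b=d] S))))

σ filters on b, owned by the left side.
E' = π[a](π[b,a]((σ[b>=8](R) ⋈[b=d] S)))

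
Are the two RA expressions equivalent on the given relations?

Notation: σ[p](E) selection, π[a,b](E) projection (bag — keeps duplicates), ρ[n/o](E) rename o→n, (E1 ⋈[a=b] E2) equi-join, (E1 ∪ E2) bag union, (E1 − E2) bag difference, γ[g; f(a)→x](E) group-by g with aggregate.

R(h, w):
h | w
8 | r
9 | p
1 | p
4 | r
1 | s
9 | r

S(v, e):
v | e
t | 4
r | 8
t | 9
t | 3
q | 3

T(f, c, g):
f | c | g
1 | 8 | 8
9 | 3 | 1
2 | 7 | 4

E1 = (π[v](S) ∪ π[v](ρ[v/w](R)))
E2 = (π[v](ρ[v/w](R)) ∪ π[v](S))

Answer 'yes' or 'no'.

E1 subexpression sizes:
  S → 5
  π[v](S) → 5
  R → 6
  ρ[v/w](R) → 6
  π[v](ρ[v/w](R)) → 6
  (π[v](S) ∪ π[v](ρ[v/w](R))) → 11
E2 subexpression sizes:
  R → 6
  ρ[v/w](R) → 6
  π[v](ρ[v/w](R)) → 6
  S → 5
  π[v](S) → 5
  (π[v](ρ[v/w](R)) ∪ π[v](S)) → 11

E1 and E2 produce the same multiset:
v
p
p
q
r
r
r
r
s
t
t
t

yes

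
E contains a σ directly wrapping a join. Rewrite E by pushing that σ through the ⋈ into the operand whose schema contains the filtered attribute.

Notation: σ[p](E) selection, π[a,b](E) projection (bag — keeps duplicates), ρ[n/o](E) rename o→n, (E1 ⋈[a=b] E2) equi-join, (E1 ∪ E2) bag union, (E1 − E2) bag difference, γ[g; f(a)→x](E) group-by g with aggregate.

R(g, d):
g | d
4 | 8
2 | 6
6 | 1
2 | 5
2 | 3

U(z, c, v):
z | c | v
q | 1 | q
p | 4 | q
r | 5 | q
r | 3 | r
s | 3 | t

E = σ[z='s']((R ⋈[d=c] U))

σ filters on z, owned by the right side.
E' = (R ⋈[d=c] σ[z='s'](U))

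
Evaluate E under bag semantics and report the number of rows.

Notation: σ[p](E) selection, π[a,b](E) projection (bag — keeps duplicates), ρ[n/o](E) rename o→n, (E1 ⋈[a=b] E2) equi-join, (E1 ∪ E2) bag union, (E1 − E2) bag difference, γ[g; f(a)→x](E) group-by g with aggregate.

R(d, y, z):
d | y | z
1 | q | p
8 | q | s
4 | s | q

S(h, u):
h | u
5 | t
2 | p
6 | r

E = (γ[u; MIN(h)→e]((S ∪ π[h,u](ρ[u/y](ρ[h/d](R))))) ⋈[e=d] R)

Stepwise |·|:
  S → 3
  R → 3
  ρ[h/d](R) → 3
  ρ[u/y](ρ[h/d](R)) → 3
  π[h,u](ρ[u/y](ρ[h/d](R))) → 3
  (S ∪ π[h,u](ρ[u/y](ρ[h/d](R)))) → 6
  γ[u; MIN(h)→e]((S ∪ π[h,u](ρ[u/y](ρ[h/d](R))))) → 5
  R → 3
  (γ[u; MIN(h)→e]((S ∪ π[h,u](ρ[u/y](ρ[h/d](R))))) ⋈[e=d] R) → 2

|E| = 2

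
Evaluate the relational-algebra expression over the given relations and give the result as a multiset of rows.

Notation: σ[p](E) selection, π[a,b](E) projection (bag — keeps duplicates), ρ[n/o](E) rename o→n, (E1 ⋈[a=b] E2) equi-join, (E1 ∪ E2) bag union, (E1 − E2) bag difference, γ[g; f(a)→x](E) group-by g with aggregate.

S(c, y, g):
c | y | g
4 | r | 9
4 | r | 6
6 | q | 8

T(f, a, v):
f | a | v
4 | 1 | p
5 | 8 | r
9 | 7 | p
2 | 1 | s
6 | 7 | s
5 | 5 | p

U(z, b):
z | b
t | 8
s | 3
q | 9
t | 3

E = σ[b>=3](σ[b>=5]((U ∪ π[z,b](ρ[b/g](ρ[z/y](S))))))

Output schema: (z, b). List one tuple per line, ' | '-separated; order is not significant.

Stepwise |·|:
  U → 4
  S → 3
  ρ[z/y](S) → 3
  ρ[b/g](ρ[z/y](S)) → 3
  π[z,b](ρ[b/g](ρ[z/y](S))) → 3
  (U ∪ π[z,b](ρ[b/g](ρ[z/y](S)))) → 7
  σ[b>=5]((U ∪ π[z,b](ρ[b/g](ρ[z/y](S))))) → 5
  σ[b>=3](σ[b>=5]((U ∪ π[z,b](ρ[b/g](ρ[z/y](S)))))) → 5

== RESULT ==
z | b
q | 8
q | 9
r | 6
r | 9
t | 8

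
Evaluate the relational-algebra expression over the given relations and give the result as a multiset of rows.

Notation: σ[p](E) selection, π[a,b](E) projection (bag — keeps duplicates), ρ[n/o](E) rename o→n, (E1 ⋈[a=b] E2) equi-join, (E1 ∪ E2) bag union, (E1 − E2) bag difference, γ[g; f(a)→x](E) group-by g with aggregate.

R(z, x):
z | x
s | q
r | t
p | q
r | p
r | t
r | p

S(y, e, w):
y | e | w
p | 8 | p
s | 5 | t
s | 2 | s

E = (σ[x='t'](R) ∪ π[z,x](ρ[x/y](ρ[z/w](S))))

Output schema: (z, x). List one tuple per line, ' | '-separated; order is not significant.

Stepwise |·|:
  R → 6
  σ[x='t'](R) → 2
  S → 3
  ρ[z/w](S) → 3
  ρ[x/y](ρ[z/w](S)) → 3
  π[z,x](ρ[x/y](ρ[z/w](S))) → 3
  (σ[x='t'](R) ∪ π[z,x](ρ[x/y](ρ[z/w](S)))) → 5

== RESULT ==
z | x
p | p
r | t
r | t
s | s
t | s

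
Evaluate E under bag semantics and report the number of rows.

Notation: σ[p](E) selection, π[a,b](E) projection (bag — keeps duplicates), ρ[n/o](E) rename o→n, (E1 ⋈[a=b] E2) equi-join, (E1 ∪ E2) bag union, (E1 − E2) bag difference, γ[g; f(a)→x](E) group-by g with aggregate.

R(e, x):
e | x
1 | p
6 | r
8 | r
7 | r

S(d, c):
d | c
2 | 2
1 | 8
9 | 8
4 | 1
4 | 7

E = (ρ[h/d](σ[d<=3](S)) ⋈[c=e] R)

Per-node cardinality:
  S → 5
  σ[d<=3](S) → 2
  ρ[h/d](σ[d<=3](S)) → 2
  R → 4
  (ρ[h/d](σ[d<=3](S)) ⋈[c=e] R) → 1

|E| = 1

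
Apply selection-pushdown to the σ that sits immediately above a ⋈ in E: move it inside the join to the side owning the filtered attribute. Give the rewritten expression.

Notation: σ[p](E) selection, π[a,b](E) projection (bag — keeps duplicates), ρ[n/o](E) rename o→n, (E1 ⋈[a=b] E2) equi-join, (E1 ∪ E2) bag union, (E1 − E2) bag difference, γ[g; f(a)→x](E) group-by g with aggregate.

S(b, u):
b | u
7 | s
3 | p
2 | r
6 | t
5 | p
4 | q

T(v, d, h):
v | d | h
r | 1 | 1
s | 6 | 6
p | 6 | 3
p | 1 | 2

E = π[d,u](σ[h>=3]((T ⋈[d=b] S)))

σ filters on h, owned by the left side.
E' = π[d,u]((σ[h>=3](T) ⋈[d=b] S))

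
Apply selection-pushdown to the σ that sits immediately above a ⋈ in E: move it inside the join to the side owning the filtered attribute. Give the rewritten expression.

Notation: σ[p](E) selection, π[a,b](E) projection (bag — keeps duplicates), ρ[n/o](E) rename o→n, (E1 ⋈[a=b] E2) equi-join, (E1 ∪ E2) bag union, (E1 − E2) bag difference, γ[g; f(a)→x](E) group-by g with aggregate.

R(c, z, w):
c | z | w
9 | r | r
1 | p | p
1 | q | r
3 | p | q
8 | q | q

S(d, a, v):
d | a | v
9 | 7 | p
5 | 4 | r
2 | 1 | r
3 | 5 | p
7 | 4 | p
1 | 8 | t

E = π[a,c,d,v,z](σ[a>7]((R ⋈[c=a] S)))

σ filters on a, owned by the right side.
E' = π[a,c,d,v,z]((R ⋈[c=a] σ[a>7](S)))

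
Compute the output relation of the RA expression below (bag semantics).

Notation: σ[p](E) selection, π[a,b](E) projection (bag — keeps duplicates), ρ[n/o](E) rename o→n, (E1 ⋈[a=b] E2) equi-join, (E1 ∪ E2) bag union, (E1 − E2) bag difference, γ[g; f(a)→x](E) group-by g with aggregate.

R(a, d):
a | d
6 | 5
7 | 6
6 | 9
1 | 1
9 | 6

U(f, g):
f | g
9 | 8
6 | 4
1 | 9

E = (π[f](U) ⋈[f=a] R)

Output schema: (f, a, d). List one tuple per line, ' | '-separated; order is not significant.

Row counts bottom-up:
  U → 3
  π[f](U) → 3
  R → 5
  (π[f](U) ⋈[f=a] R) → 4

== RESULT ==
f | a | d
1 | 1 | 1
6 | 6 | 5
6 | 6 | 9
9 | 9 | 6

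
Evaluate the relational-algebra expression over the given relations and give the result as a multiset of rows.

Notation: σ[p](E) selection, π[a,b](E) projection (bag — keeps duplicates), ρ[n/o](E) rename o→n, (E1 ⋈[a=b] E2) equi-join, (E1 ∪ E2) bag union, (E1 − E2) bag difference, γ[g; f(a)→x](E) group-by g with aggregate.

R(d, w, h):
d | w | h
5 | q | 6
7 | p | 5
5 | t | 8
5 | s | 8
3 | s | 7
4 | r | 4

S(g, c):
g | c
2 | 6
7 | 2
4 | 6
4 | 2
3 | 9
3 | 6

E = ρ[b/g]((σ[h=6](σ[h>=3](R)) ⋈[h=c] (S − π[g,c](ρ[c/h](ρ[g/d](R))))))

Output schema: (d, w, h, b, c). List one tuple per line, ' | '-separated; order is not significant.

Per-node cardinality:
  R → 6
  σ[h>=3](R) → 6
  σ[h=6](σ[h>=3](R)) → 1
  S → 6
  R → 6
  ρ[g/d](R) → 6
  ρ[c/h](ρ[g/d](R)) → 6
  π[g,c](ρ[c/h](ρ[g/d](R))) → 6
  (S − π[g,c](ρ[c/h](ρ[g/d](R)))) → 6
  (σ[h=6](σ[h>=3](R)) ⋈[h=c] (S − π[g,c](ρ[c/h](ρ[g/d](R))))) → 3
  ρ[b/g]((σ[h=6](σ[h>=3](R)) ⋈[h=c] (S − π[g,c](ρ[c/h](ρ[g/d](R)))))) → 3

== RESULT ==
d | w | h | b | c
5 | q | 6 | 2 | 6
5 | q | 6 | 3 | 6
5 | q | 6 | 4 | 6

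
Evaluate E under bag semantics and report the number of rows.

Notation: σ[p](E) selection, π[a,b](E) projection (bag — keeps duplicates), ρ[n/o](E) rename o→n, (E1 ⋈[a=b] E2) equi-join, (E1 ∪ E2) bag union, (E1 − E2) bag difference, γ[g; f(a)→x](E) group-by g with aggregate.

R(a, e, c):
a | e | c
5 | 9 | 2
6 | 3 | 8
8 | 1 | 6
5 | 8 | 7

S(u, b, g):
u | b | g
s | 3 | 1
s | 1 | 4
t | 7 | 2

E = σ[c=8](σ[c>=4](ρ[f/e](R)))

Subexpression sizes:
  R → 4
  ρ[f/e](R) → 4
  σ[c>=4](ρ[f/e](R)) → 3
  σ[c=8](σ[c>=4](ρ[f/e](R))) → 1

|E| = 1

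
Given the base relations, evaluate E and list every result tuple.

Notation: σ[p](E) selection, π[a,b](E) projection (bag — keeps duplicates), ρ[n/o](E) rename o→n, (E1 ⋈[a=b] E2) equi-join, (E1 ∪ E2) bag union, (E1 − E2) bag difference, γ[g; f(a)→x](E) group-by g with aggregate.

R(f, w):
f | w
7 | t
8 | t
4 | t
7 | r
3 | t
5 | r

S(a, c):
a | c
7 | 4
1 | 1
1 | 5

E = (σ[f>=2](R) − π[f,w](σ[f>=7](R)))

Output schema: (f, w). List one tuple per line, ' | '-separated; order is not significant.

Subexpression sizes:
  R → 6
  σ[f>=2](R) → 6
  R → 6
  σ[f>=7](R) → 3
  π[f,w](σ[f>=7](R)) → 3
  (σ[f>=2](R) − π[f,w](σ[f>=7](R))) → 3

== RESULT ==
f | w
3 | t
4 | t
5 | r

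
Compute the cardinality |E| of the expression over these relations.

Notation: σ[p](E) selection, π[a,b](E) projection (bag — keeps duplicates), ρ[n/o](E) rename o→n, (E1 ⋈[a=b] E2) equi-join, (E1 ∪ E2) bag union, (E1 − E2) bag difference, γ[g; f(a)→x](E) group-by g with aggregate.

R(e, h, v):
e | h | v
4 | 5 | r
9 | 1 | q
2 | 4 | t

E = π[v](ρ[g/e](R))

Subexpression sizes:
  R → 3
  ρ[g/e](R) → 3
  π[v](ρ[g/e](R)) → 3

|E| = 3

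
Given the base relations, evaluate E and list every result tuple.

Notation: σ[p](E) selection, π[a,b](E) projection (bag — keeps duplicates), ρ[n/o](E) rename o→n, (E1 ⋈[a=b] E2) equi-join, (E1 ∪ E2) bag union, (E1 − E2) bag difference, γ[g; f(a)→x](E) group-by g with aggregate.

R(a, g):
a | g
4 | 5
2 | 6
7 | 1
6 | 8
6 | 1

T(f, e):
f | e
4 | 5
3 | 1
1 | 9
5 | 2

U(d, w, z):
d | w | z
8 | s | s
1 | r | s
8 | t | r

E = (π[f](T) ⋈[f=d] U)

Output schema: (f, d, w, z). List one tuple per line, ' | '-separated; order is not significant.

Row counts bottom-up:
  T → 4
  π[f](T) → 4
  U → 3
  (π[f](T) ⋈[f=d] U) → 1

== RESULT ==
f | d | w | z
1 | 1 | r | s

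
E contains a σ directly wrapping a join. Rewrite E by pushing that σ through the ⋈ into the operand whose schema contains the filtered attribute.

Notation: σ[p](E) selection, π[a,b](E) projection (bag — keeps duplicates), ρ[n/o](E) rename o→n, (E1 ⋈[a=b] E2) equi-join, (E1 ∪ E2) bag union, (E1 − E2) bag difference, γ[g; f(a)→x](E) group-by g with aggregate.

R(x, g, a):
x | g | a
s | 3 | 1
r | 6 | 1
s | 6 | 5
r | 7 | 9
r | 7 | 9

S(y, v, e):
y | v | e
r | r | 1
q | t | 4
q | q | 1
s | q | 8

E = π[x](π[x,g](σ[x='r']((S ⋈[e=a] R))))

σ filters on x, owned by the right side.
E' = π[x](π[x,g]((S ⋈[e=a] σ[x='r'](R))))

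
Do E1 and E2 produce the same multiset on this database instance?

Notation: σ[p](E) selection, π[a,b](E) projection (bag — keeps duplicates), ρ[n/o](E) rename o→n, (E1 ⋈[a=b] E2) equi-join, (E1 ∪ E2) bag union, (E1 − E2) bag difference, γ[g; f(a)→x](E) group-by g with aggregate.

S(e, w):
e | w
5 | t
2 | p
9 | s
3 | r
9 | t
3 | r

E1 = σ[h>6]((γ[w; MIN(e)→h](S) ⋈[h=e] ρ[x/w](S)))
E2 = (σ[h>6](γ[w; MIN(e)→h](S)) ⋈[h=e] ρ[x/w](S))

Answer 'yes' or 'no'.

E1 stepwise |·|:
  S → 6
  γ[w; MIN(e)→h](S) → 4
  S → 6
  ρ[x/w](S) → 6
  (γ[w; MIN(e)→h](S) ⋈[h=e] ρ[x/w](S)) → 6
  σ[h>6]((γ[w; MIN(e)→h](S) ⋈[h=e] ρ[x/w](S))) → 2
E2 stepwise |·|:
  S → 6
  γ[w; MIN(e)→h](S) → 4
  σ[h>6](γ[w; MIN(e)→h](S)) → 1
  S → 6
  ρ[x/w](S) → 6
  (σ[h>6](γ[w; MIN(e)→h](S)) ⋈[h=e] ρ[x/w](S)) → 2

E1 and E2 produce the same multiset:
w | h | e | x
s | 9 | 9 | s
s | 9 | 9 | t

yes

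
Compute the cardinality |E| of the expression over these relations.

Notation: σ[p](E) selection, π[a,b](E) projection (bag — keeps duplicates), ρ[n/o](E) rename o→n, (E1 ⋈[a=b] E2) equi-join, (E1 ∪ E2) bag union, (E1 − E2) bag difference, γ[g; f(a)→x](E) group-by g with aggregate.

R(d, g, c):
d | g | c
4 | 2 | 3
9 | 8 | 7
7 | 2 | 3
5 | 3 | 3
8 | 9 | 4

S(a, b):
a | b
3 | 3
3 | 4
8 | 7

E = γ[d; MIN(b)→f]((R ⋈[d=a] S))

Stepwise |·|:
  R → 5
  S → 3
  (R ⋈[d=a] S) → 1
  γ[d; MIN(b)→f]((R ⋈[d=a] S)) → 1

|E| = 1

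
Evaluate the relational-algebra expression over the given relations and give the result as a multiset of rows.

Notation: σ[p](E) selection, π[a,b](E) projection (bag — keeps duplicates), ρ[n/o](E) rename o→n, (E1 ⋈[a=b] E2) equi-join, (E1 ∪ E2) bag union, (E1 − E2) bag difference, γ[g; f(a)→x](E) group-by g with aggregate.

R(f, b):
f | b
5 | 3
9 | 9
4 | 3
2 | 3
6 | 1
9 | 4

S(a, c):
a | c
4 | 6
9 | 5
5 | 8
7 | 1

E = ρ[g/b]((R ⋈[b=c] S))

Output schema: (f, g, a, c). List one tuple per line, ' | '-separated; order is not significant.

Row counts bottom-up:
  R → 6
  S → 4
  (R ⋈[b=c] S) → 1
  ρ[g/b]((R ⋈[b=c] S)) → 1

== RESULT ==
f | g | a | c
6 | 1 | 7 | 1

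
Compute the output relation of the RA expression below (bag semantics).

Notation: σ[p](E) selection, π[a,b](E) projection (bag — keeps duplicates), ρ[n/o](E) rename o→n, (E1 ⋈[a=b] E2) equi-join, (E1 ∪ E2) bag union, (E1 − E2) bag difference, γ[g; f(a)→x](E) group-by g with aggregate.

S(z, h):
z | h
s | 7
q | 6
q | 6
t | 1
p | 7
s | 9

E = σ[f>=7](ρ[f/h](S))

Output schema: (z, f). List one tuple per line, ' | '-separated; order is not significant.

Per-node cardinality:
  S → 6
  ρ[f/h](S) → 6
  σ[f>=7](ρ[f/h](S)) → 3

== RESULT ==
z | f
p | 7
s | 7
s | 9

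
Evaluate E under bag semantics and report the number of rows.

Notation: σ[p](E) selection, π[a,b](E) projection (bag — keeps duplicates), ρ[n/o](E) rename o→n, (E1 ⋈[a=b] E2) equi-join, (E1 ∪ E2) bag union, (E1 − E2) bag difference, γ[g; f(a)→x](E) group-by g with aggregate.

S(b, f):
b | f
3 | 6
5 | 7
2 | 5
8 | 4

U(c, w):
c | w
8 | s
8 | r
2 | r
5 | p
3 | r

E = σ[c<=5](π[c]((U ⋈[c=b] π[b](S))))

Row counts bottom-up:
  U → 5
  S → 4
  π[b](S) → 4
  (U ⋈[c=b] π[b](S)) → 5
  π[c]((U ⋈[c=b] π[b](S))) → 5
  σ[c<=5](π[c]((U ⋈[c=b] π[b](S)))) → 3

|E| = 3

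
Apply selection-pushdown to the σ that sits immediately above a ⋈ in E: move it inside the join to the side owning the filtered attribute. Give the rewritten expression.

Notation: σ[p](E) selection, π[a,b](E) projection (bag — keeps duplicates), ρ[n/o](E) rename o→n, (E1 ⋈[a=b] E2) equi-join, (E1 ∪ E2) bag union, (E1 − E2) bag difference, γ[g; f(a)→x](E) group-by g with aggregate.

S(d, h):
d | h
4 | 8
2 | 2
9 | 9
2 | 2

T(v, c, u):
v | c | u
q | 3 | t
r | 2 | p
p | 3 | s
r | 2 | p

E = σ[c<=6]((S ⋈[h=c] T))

σ filters on c, owned by the right side.
E' = (S ⋈[h=c] σ[c<=6](T))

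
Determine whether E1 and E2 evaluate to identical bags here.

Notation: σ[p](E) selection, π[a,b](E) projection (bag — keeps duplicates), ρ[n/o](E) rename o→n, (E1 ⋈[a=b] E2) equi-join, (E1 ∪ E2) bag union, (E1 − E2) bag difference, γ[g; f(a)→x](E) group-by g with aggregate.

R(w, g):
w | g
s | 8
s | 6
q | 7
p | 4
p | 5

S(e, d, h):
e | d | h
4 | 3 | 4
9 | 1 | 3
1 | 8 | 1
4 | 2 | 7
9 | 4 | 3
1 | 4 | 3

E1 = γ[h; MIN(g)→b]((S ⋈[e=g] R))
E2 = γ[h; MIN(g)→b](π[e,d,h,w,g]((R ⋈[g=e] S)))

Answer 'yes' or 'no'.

E1 subexpression sizes:
  S → 6
  R → 5
  (S ⋈[e=g] R) → 2
  γ[h; MIN(g)→b]((S ⋈[e=g] R)) → 2
E2 subexpression sizes:
  R → 5
  S → 6
  (R ⋈[g=e] S) → 2
  π[e,d,h,w,g]((R ⋈[g=e] S)) → 2
  γ[h; MIN(g)→b](π[e,d,h,w,g]((R ⋈[g=e] S))) → 2

E1 and E2 produce the same multiset:
h | b
4 | 4
7 | 4

yes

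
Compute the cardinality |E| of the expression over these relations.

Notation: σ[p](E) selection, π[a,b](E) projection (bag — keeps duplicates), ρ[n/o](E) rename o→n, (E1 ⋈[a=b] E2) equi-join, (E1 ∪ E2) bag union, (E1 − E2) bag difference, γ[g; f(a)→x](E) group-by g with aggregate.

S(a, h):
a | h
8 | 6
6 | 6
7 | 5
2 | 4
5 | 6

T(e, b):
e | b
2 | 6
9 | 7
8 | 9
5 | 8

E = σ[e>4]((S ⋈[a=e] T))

Stepwise |·|:
  S → 5
  T → 4
  (S ⋈[a=e] T) → 3
  σ[e>4]((S ⋈[a=e] T)) → 2

|E| = 2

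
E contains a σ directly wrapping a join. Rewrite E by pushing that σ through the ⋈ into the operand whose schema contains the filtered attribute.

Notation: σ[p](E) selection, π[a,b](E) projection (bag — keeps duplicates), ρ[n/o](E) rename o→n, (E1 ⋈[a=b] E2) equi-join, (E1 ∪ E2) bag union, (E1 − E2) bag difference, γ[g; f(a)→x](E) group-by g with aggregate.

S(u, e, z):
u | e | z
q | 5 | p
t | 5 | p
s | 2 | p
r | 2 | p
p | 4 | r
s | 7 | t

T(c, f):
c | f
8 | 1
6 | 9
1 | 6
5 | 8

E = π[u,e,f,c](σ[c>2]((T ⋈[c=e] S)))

σ filters on c, owned by the left side.
E' = π[u,e,f,c]((σ[c>2](T) ⋈[c=e] S))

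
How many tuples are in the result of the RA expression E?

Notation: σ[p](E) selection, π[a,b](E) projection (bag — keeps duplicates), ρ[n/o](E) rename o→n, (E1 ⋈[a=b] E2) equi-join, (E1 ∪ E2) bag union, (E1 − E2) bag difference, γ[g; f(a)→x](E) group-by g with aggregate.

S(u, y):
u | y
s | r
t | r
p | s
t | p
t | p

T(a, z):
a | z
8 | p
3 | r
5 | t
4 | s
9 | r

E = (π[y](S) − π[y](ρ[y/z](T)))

Subexpression sizes:
  S → 5
  π[y](S) → 5
  T → 5
  ρ[y/z](T) → 5
  π[y](ρ[y/z](T)) → 5
  (π[y](S) − π[y](ρ[y/z](T))) → 1

|E| = 1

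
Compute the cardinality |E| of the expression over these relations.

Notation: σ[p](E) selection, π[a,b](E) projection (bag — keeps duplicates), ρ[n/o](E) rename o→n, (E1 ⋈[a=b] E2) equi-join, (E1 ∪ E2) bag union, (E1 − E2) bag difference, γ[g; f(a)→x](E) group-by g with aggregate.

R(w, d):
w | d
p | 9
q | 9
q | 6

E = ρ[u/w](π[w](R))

Stepwise |·|:
  R → 3
  π[w](R) → 3
  ρ[u/w](π[w](R)) → 3

|E| = 3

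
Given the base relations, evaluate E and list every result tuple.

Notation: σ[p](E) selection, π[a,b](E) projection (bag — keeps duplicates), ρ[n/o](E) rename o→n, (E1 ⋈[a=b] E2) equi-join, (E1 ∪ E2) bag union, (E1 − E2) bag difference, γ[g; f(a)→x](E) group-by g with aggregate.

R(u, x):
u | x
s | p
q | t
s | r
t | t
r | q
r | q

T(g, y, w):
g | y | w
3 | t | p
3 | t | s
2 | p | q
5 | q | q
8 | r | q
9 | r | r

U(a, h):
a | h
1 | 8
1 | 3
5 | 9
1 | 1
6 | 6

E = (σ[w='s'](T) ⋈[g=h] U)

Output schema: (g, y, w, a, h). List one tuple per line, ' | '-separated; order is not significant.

Stepwise |·|:
  T → 6
  σ[w='s'](T) → 1
  U → 5
  (σ[w='s'](T) ⋈[g=h] U) → 1

== RESULT ==
g | y | w | a | h
3 | t | s | 1 | 3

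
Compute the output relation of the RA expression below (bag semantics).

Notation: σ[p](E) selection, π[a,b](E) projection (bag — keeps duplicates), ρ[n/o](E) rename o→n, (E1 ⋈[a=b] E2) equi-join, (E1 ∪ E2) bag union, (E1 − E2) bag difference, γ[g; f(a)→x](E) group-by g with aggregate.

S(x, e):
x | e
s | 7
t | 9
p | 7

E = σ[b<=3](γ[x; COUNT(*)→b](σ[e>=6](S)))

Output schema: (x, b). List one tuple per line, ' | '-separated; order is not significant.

Row counts bottom-up:
  S → 3
  σ[e>=6](S) → 3
  γ[x; COUNT(*)→b](σ[e>=6](S)) → 3
  σ[b<=3](γ[x; COUNT(*)→b](σ[e>=6](S))) → 3

== RESULT ==
x | b
p | 1
s | 1
t | 1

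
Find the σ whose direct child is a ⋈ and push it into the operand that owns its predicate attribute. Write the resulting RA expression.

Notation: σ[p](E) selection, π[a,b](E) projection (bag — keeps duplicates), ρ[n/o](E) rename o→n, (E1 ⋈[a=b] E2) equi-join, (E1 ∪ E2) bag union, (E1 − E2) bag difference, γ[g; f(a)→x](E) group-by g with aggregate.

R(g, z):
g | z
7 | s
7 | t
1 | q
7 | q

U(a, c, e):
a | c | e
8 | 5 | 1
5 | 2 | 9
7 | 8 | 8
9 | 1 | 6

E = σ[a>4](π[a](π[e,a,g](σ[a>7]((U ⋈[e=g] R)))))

σ filters on a, owned by the left side.
E' = σ[a>4](π[a](π[e,a,g]((σ[a>7](U) ⋈[e=g] R))))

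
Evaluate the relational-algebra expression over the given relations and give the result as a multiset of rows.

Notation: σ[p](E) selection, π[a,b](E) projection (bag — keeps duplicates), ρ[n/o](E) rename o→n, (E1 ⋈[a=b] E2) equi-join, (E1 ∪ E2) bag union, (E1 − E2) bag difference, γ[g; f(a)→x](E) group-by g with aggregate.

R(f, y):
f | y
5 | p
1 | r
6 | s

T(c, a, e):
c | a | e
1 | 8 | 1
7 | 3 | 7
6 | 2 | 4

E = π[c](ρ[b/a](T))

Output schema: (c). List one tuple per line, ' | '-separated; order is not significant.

Stepwise |·|:
  T → 3
  ρ[b/a](T) → 3
  π[c](ρ[b/a](T)) → 3

== RESULT ==
c
1
6
7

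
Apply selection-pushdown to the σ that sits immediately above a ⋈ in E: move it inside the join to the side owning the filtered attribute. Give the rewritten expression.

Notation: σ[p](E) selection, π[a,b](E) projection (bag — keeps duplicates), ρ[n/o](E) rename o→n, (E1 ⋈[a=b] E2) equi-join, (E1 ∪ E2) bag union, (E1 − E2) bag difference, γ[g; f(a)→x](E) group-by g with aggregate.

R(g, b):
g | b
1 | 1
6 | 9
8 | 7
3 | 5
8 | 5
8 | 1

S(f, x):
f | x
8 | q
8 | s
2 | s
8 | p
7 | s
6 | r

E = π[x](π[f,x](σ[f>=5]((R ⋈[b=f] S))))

σ filters on f, owned by the right side.
E' = π[x](π[f,x]((R ⋈[b=f] σ[f>=5](S))))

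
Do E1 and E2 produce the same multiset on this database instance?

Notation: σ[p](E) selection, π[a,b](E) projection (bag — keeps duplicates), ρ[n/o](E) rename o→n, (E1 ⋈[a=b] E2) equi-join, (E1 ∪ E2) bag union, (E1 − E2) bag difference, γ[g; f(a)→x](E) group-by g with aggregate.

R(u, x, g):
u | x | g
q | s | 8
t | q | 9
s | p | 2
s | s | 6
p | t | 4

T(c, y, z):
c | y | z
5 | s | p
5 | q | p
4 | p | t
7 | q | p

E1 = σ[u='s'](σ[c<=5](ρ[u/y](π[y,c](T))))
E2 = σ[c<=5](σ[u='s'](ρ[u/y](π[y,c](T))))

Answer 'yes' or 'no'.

E1 per-node cardinality:
  T → 4
  π[y,c](T) → 4
  ρ[u/y](π[y,c](T)) → 4
  σ[c<=5](ρ[u/y](π[y,c](T))) → 3
  σ[u='s'](σ[c<=5](ρ[u/y](π[y,c](T)))) → 1
E2 per-node cardinality:
  T → 4
  π[y,c](T) → 4
  ρ[u/y](π[y,c](T)) → 4
  σ[u='s'](ρ[u/y](π[y,c](T))) → 1
  σ[c<=5](σ[u='s'](ρ[u/y](π[y,c](T)))) → 1

E1 and E2 produce the same multiset:
u | c
s | 5

yes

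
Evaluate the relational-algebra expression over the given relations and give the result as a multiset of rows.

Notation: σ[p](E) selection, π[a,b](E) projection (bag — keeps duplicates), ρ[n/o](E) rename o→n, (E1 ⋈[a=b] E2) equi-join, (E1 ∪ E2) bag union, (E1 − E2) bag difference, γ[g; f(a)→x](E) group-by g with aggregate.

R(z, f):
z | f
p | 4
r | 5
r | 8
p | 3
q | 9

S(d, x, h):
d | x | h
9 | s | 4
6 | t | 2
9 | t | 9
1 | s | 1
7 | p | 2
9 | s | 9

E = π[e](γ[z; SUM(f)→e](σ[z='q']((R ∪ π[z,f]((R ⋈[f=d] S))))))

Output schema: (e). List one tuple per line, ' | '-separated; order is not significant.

Row counts bottom-up:
  R → 5
  R → 5
  S → 6
  (R ⋈[f=d] S) → 3
  π[z,f]((R ⋈[f=d] S)) → 3
  (R ∪ π[z,f]((R ⋈[f=d] S))) → 8
  σ[z='q']((R ∪ π[z,f]((R ⋈[f=d] S)))) → 4
  γ[z; SUM(f)→e](σ[z='q']((R ∪ π[z,f]((R ⋈[f=d] S))))) → 1
  π[e](γ[z; SUM(f)→e](σ[z='q']((R ∪ π[z,f]((R ⋈[f=d] S)))))) → 1

== RESULT ==
e
36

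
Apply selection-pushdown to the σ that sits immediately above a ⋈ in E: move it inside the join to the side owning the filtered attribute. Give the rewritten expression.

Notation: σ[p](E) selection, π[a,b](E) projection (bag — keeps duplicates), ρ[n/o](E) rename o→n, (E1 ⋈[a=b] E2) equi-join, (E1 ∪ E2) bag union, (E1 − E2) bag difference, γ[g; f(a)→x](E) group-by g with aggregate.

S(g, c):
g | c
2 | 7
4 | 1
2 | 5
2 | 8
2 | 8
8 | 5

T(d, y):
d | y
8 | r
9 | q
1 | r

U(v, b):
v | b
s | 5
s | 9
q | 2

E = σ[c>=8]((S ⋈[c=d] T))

σ filters on c, owned by the left side.
E' = (σ[c>=8](S) ⋈[c=d] T)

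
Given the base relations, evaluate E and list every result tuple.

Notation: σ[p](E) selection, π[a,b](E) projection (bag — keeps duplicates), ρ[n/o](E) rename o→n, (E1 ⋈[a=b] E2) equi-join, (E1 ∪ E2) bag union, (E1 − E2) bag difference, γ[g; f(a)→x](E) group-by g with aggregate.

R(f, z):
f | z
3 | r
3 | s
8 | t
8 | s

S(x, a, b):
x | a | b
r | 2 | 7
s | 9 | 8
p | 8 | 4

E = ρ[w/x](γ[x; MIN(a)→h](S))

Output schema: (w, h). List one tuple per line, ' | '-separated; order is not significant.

Subexpression sizes:
  S → 3
  γ[x; MIN(a)→h](S) → 3
  ρ[w/x](γ[x; MIN(a)→h](S)) → 3

== RESULT ==
w | h
p | 8
r | 2
s | 9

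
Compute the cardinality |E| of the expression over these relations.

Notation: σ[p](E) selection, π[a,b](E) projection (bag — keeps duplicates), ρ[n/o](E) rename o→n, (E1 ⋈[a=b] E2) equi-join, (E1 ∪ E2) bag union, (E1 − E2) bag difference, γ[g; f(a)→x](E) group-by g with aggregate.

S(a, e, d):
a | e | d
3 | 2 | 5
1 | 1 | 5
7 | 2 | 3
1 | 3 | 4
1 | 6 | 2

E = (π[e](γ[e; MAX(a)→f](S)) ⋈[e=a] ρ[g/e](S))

Subexpression sizes:
  S → 5
  γ[e; MAX(a)→f](S) → 4
  π[e](γ[e; MAX(a)→f](S)) → 4
  S → 5
  ρ[g/e](S) → 5
  (π[e](γ[e; MAX(a)→f](S)) ⋈[e=a] ρ[g/e](S)) → 4

|E| = 4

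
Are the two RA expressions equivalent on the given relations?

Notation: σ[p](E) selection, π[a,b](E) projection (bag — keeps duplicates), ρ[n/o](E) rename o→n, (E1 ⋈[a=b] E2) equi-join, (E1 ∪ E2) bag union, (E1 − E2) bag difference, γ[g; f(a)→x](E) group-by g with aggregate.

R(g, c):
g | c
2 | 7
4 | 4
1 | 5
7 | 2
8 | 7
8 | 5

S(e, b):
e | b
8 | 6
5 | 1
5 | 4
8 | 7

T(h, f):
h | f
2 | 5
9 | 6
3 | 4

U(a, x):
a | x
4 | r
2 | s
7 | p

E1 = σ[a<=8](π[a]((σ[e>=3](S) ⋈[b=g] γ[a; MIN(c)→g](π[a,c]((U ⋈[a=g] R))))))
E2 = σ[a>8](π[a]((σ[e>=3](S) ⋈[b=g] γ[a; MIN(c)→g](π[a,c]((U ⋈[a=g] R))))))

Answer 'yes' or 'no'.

E1 row counts bottom-up:
  S → 4
  σ[e>=3](S) → 4
  U → 3
  R → 6
  (U ⋈[a=g] R) → 3
  π[a,c]((U ⋈[a=g] R)) → 3
  γ[a; MIN(c)→g](π[a,c]((U ⋈[a=g] R))) → 3
  (σ[e>=3](S) ⋈[b=g] γ[a; MIN(c)→g](π[a,c]((U ⋈[a=g] R)))) → 2
  π[a]((σ[e>=3](S) ⋈[b=g] γ[a; MIN(c)→g](π[a,c]((U ⋈[a=g] R))))) → 2
  σ[a<=8](π[a]((σ[e>=3](S) ⋈[b=g] γ[a; MIN(c)→g](π[a,c]((U ⋈[a=g] R)))))) → 2
E2 row counts bottom-up:
  S → 4
  σ[e>=3](S) → 4
  U → 3
  R → 6
  (U ⋈[a=g] R) → 3
  π[a,c]((U ⋈[a=g] R)) → 3
  γ[a; MIN(c)→g](π[a,c]((U ⋈[a=g] R))) → 3
  (σ[e>=3](S) ⋈[b=g] γ[a; MIN(c)→g](π[a,c]((U ⋈[a=g] R)))) → 2
  π[a]((σ[e>=3](S) ⋈[b=g] γ[a; MIN(c)→g](π[a,c]((U ⋈[a=g] R))))) → 2
  σ[a>8](π[a]((σ[e>=3](S) ⋈[b=g] γ[a; MIN(c)→g](π[a,c]((U ⋈[a=g] R)))))) → 0

E1 result:
a
2
4
E2 result:
a
(0 rows)
Witness: (2,) appears 1× in E1 but 0× in E2.

no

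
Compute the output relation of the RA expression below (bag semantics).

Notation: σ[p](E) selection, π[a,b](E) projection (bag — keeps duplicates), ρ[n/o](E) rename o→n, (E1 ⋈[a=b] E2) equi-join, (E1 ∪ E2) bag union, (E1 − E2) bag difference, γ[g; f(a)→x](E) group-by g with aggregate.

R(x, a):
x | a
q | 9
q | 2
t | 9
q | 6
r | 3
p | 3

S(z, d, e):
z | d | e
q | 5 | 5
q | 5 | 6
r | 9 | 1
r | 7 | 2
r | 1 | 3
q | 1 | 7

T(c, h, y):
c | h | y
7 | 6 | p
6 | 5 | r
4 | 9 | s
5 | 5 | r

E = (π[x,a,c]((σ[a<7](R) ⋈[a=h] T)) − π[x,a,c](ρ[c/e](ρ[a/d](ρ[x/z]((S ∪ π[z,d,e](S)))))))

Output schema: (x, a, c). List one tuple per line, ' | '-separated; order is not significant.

Per-node cardinality:
  R → 6
  σ[a<7](R) → 4
  T → 4
  (σ[a<7](R) ⋈[a=h] T) → 1
  π[x,a,c]((σ[a<7](R) ⋈[a=h] T)) → 1
  S → 6
  S → 6
  π[z,d,e](S) → 6
  (S ∪ π[z,d,e](S)) → 12
  ρ[x/z]((S ∪ π[z,d,e](S))) → 12
  ρ[a/d](ρ[x/z]((S ∪ π[z,d,e](S)))) → 12
  ρ[c/e](ρ[a/d](ρ[x/z]((S ∪ π[z,d,e](S))))) → 12
  π[x,a,c](ρ[c/e](ρ[a/d](ρ[x/z]((S ∪ π[z,d,e](S)))))) → 12
  (π[x,a,c]((σ[a<7](R) ⋈[a=h] T)) − π[x,a,c](ρ[c/e](ρ[a/d](ρ[x/z]((S ∪ π[z,d,e](S))))))) → 1

== RESULT ==
x | a | c
q | 6 | 7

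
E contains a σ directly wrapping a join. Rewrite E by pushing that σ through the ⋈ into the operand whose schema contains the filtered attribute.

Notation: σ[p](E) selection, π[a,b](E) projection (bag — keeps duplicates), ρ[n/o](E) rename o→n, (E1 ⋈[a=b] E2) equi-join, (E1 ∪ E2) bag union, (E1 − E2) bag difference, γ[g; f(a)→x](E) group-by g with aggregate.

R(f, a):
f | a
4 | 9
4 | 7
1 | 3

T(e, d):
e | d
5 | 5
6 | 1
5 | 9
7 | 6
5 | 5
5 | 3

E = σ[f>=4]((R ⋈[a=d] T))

σ filters on f, owned by the left side.
E' = (σ[f>=4](R) ⋈[a=d] T)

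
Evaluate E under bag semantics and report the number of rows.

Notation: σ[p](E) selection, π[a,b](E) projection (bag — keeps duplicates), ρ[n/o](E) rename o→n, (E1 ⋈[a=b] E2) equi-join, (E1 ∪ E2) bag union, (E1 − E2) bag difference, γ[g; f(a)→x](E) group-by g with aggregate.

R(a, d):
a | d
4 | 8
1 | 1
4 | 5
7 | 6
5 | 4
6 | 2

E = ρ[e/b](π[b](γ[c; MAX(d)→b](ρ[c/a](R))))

Subexpression sizes:
  R → 6
  ρ[c/a](R) → 6
  γ[c; MAX(d)→b](ρ[c/a](R)) → 5
  π[b](γ[c; MAX(d)→b](ρ[c/a](R))) → 5
  ρ[e/b](π[b](γ[c; MAX(d)→b](ρ[c/a](R)))) → 5

|E| = 5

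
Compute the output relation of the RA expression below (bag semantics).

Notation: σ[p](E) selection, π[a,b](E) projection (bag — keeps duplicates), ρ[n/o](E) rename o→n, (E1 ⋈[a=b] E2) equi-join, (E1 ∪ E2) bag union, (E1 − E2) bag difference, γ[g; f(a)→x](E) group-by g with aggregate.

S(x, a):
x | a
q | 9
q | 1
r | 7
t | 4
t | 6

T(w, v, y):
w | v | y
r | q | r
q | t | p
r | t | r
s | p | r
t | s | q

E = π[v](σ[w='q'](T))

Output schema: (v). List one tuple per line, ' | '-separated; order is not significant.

Per-node cardinality:
  T → 5
  σ[w='q'](T) → 1
  π[v](σ[w='q'](T)) → 1

== RESULT ==
v
t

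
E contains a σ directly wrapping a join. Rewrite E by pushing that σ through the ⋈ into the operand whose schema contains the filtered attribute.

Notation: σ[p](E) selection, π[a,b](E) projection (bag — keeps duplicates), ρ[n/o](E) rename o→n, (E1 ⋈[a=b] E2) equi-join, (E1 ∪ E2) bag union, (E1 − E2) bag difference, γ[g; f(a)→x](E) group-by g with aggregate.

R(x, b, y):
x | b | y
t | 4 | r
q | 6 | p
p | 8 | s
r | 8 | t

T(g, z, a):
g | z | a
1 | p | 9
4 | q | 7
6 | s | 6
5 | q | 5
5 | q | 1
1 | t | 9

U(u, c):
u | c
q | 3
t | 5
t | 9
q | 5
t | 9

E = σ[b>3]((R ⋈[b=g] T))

σ filters on b, owned by the left side.
E' = (σ[b>3](R) ⋈[b=g] T)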